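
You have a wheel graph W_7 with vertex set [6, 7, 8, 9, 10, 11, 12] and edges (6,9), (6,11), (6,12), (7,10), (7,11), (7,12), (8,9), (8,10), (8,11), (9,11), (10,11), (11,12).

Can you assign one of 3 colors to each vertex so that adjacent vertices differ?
Yes, G is 3-colorable

A valid 3-coloring: color 1: [11]; color 2: [9, 10, 12]; color 3: [6, 7, 8].
(χ(G) = 3 ≤ 3.)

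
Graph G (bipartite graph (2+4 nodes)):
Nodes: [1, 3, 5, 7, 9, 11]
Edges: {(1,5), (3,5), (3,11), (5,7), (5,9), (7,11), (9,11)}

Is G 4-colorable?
A valid 4-coloring: color 1: [5, 11]; color 2: [1, 3, 7, 9].
(χ(G) = 2 ≤ 4.)

Yes, G is 4-colorable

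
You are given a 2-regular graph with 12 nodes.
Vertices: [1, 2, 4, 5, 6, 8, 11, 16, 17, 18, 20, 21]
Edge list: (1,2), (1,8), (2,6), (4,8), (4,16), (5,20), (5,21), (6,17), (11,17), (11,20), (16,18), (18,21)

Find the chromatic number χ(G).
χ(G) = 2

Clique number ω(G) = 2 (lower bound: χ ≥ ω).
The graph is bipartite (no odd cycle), so 2 colors suffice: χ(G) = 2.
A valid 2-coloring: color 1: [2, 8, 16, 17, 20, 21]; color 2: [1, 4, 5, 6, 11, 18].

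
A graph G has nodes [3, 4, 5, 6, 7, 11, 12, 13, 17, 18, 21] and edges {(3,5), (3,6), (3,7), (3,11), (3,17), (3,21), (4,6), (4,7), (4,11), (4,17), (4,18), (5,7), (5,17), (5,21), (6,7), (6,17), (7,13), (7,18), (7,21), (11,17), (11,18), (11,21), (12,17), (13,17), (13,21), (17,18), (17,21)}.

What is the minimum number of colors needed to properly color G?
Clique number ω(G) = 4 (lower bound: χ ≥ ω).
The clique on [3, 11, 17, 21] has size 4, forcing χ ≥ 4, and the coloring below uses 4 colors, so χ(G) = 4.
A valid 4-coloring: color 1: [7, 17]; color 2: [3, 4, 12, 13]; color 3: [6, 18, 21]; color 4: [5, 11].

χ(G) = 4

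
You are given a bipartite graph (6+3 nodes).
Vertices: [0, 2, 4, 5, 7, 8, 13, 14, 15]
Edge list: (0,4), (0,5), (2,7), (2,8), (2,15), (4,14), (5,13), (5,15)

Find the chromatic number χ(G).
Clique number ω(G) = 2 (lower bound: χ ≥ ω).
The graph is bipartite (no odd cycle), so 2 colors suffice: χ(G) = 2.
A valid 2-coloring: color 1: [2, 4, 5]; color 2: [0, 7, 8, 13, 14, 15].

χ(G) = 2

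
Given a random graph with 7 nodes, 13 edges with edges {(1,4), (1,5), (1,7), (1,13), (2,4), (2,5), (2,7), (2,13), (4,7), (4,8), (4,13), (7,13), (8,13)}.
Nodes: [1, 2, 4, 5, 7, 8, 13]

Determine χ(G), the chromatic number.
χ(G) = 4

Clique number ω(G) = 4 (lower bound: χ ≥ ω).
The clique on [1, 4, 7, 13] has size 4, forcing χ ≥ 4, and the coloring below uses 4 colors, so χ(G) = 4.
A valid 4-coloring: color 1: [5, 13]; color 2: [4]; color 3: [1, 2, 8]; color 4: [7].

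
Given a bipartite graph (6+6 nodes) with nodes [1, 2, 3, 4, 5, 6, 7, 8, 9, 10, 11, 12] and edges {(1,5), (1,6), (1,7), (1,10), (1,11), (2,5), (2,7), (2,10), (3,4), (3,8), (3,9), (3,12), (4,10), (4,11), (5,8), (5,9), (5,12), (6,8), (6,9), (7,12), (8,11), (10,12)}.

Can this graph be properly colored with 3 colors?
Yes, G is 3-colorable

A valid 3-coloring: color 1: [1, 2, 4, 8, 9, 12]; color 2: [3, 5, 6, 7, 10, 11].
(χ(G) = 2 ≤ 3.)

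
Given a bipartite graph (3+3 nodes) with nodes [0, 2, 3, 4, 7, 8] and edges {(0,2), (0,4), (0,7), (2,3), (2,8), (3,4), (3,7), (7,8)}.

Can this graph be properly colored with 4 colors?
A valid 4-coloring: color 1: [0, 3, 8]; color 2: [2, 4, 7].
(χ(G) = 2 ≤ 4.)

Yes, G is 4-colorable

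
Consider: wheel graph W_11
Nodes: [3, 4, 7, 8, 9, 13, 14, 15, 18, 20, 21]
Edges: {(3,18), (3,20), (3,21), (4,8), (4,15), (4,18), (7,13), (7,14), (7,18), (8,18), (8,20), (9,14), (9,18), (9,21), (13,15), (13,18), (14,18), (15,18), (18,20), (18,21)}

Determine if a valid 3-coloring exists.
Yes, G is 3-colorable

A valid 3-coloring: color 1: [18]; color 2: [3, 7, 8, 9, 15]; color 3: [4, 13, 14, 20, 21].
(χ(G) = 3 ≤ 3.)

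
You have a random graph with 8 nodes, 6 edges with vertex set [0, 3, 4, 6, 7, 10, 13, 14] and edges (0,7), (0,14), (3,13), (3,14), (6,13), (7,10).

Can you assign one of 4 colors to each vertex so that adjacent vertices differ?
A valid 4-coloring: color 1: [4, 7, 13, 14]; color 2: [0, 3, 6, 10].
(χ(G) = 2 ≤ 4.)

Yes, G is 4-colorable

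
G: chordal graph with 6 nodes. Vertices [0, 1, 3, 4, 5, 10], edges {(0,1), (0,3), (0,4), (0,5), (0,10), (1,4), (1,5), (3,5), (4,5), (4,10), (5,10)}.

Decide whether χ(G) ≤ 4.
Yes, G is 4-colorable

A valid 4-coloring: color 1: [0]; color 2: [5]; color 3: [3, 4]; color 4: [1, 10].
(χ(G) = 4 ≤ 4.)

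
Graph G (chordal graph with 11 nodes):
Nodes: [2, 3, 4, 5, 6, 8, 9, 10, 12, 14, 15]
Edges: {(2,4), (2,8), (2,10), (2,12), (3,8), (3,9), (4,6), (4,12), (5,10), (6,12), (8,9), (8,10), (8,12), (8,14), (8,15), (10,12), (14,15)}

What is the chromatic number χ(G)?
χ(G) = 4

Clique number ω(G) = 4 (lower bound: χ ≥ ω).
The clique on [2, 8, 10, 12] has size 4, forcing χ ≥ 4, and the coloring below uses 4 colors, so χ(G) = 4.
A valid 4-coloring: color 1: [4, 5, 8]; color 2: [9, 12, 15]; color 3: [2, 3, 6, 14]; color 4: [10].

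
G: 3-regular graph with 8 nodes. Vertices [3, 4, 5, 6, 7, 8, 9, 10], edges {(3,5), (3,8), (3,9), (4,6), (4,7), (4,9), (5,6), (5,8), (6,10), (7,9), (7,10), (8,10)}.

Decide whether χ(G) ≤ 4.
A valid 4-coloring: color 1: [6, 8, 9]; color 2: [3, 4, 10]; color 3: [5, 7].
(χ(G) = 3 ≤ 4.)

Yes, G is 4-colorable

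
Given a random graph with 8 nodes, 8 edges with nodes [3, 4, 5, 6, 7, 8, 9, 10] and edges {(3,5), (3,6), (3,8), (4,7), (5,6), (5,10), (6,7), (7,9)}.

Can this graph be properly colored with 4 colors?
A valid 4-coloring: color 1: [5, 7, 8]; color 2: [4, 6, 9, 10]; color 3: [3].
(χ(G) = 3 ≤ 4.)

Yes, G is 4-colorable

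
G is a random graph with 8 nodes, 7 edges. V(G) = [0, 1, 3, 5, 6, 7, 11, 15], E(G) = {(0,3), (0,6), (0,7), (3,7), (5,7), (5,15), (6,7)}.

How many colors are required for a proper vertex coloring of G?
Clique number ω(G) = 3 (lower bound: χ ≥ ω).
The clique on [0, 3, 7] has size 3, forcing χ ≥ 3, and the coloring below uses 3 colors, so χ(G) = 3.
A valid 3-coloring: color 1: [1, 7, 11, 15]; color 2: [0, 5]; color 3: [3, 6].

χ(G) = 3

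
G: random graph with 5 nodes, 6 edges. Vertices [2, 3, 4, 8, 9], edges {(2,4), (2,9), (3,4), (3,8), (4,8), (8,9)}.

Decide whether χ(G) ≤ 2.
No, G is not 2-colorable

The clique on vertices [3, 4, 8] has size 3 > 2, so it alone needs 3 colors.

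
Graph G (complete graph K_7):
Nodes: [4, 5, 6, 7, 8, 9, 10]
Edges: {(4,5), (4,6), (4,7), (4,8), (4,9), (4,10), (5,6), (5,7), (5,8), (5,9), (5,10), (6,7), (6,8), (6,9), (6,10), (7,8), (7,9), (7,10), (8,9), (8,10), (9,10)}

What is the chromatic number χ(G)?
Clique number ω(G) = 7 (lower bound: χ ≥ ω).
The clique on [4, 5, 6, 7, 8, 9, 10] has size 7, forcing χ ≥ 7, and the coloring below uses 7 colors, so χ(G) = 7.
A valid 7-coloring: color 1: [10]; color 2: [6]; color 3: [9]; color 4: [5]; color 5: [8]; color 6: [4]; color 7: [7].

χ(G) = 7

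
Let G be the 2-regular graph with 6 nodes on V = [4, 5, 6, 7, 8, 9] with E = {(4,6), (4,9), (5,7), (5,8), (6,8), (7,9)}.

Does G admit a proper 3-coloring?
Yes, G is 3-colorable

A valid 3-coloring: color 1: [5, 6, 9]; color 2: [4, 7, 8].
(χ(G) = 2 ≤ 3.)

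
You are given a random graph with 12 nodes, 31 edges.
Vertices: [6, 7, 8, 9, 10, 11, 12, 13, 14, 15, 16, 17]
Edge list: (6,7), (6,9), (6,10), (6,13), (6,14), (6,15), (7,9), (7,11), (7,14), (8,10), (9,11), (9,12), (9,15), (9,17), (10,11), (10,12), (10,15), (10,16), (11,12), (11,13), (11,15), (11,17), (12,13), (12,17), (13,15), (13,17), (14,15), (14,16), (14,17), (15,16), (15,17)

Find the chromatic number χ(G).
Clique number ω(G) = 4 (lower bound: χ ≥ ω).
The clique on [9, 11, 12, 17] has size 4, forcing χ ≥ 4, and the coloring below uses 4 colors, so χ(G) = 4.
A valid 4-coloring: color 1: [7, 8, 12, 15]; color 2: [11, 14]; color 3: [9, 10, 13]; color 4: [6, 16, 17].

χ(G) = 4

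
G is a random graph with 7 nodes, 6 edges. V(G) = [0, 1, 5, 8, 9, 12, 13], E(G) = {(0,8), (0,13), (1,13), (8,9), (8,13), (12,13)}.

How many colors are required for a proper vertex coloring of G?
Clique number ω(G) = 3 (lower bound: χ ≥ ω).
The clique on [0, 8, 13] has size 3, forcing χ ≥ 3, and the coloring below uses 3 colors, so χ(G) = 3.
A valid 3-coloring: color 1: [5, 9, 13]; color 2: [1, 8, 12]; color 3: [0].

χ(G) = 3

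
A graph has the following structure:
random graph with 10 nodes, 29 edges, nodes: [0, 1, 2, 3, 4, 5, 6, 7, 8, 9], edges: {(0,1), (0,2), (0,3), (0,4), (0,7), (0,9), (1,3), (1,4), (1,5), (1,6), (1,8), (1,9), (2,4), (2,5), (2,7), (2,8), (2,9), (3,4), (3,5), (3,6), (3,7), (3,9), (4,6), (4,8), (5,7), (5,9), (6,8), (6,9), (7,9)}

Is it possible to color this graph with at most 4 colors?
No, G is not 4-colorable

Suppose a proper 4-coloring c exists. The clique [0, 1, 3, 4] takes 4 distinct colors; by symmetry let c(0) = 1, c(1) = 2, c(3) = 3, c(4) = 4.
- Vertex 9: neighbors [0, 1, 3] already have colors [1, 2, 3] ⇒ c(9) = 4.
- Vertex 5: neighbors [1, 3, 9] already have colors [2, 3, 4] ⇒ c(5) = 1.
- Vertex 6: neighbors [1, 3, 4] already have colors [2, 3, 4] ⇒ c(6) = 1.
- Vertex 7: neighbors [0, 3, 9] already have colors [1, 3, 4] ⇒ c(7) = 2.
- Vertex 2: neighbors [0, 7, 4] already have colors [1, 2, 4] ⇒ c(2) = 3.
- Vertex 8: neighbors [6, 1, 2, 4] already have colors [1, 2, 3, 4] — all 4 colors blocked. Contradiction.
The forced assignments end in a contradiction, so G has no proper 4-coloring (χ ≥ 5).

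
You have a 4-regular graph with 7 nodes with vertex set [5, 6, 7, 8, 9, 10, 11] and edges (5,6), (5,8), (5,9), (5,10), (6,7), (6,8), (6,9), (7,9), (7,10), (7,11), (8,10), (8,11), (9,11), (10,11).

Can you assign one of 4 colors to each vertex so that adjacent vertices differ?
Yes, G is 4-colorable

A valid 4-coloring: color 1: [6, 11]; color 2: [9, 10]; color 3: [5, 7]; color 4: [8].
(χ(G) = 4 ≤ 4.)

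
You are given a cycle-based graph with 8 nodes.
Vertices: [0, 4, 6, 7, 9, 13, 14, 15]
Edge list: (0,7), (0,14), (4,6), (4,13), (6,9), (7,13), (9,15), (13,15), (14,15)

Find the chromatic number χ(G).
Clique number ω(G) = 2 (lower bound: χ ≥ ω).
Odd cycle [0, 7, 13, 15, 14] needs 3 colors (χ ≥ 3).
The coloring below uses 3 colors, so χ(G) = 3.
A valid 3-coloring: color 1: [6, 7, 15]; color 2: [0, 9, 13]; color 3: [4, 14].

χ(G) = 3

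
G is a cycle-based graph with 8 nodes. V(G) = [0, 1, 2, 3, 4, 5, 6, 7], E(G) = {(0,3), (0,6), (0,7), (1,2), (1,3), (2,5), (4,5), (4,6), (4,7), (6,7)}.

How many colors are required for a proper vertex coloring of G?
χ(G) = 3

Clique number ω(G) = 3 (lower bound: χ ≥ ω).
The clique on [0, 6, 7] has size 3, forcing χ ≥ 3, and the coloring below uses 3 colors, so χ(G) = 3.
A valid 3-coloring: color 1: [0, 1, 4]; color 2: [2, 3, 6]; color 3: [5, 7].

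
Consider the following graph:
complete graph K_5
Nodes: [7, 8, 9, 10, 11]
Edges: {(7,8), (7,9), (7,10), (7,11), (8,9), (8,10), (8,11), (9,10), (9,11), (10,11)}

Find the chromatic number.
Clique number ω(G) = 5 (lower bound: χ ≥ ω).
The clique on [7, 8, 9, 10, 11] has size 5, forcing χ ≥ 5, and the coloring below uses 5 colors, so χ(G) = 5.
A valid 5-coloring: color 1: [11]; color 2: [8]; color 3: [7]; color 4: [9]; color 5: [10].

χ(G) = 5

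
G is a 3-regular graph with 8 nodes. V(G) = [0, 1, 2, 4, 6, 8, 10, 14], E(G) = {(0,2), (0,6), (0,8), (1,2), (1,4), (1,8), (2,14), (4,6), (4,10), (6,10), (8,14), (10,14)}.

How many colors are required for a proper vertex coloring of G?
χ(G) = 3

Clique number ω(G) = 3 (lower bound: χ ≥ ω).
The clique on [4, 6, 10] has size 3, forcing χ ≥ 3, and the coloring below uses 3 colors, so χ(G) = 3.
A valid 3-coloring: color 1: [2, 4, 8]; color 2: [1, 6, 14]; color 3: [0, 10].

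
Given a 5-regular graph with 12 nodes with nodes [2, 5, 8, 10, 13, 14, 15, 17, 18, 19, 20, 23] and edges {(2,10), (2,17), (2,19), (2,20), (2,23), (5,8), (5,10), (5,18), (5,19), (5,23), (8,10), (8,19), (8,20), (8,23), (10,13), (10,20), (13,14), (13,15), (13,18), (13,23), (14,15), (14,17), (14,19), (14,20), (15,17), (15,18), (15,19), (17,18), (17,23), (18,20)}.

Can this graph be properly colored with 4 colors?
Yes, G is 4-colorable

A valid 4-coloring: color 1: [5, 15, 20]; color 2: [10, 18, 19, 23]; color 3: [2, 8, 14]; color 4: [13, 17].
(χ(G) = 4 ≤ 4.)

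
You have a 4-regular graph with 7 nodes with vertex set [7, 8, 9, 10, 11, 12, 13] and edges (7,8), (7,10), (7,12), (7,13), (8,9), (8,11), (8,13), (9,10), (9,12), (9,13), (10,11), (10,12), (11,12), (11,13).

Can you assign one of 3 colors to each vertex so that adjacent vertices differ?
A valid 3-coloring: color 1: [7, 9, 11]; color 2: [8, 12]; color 3: [10, 13].
(χ(G) = 3 ≤ 3.)

Yes, G is 3-colorable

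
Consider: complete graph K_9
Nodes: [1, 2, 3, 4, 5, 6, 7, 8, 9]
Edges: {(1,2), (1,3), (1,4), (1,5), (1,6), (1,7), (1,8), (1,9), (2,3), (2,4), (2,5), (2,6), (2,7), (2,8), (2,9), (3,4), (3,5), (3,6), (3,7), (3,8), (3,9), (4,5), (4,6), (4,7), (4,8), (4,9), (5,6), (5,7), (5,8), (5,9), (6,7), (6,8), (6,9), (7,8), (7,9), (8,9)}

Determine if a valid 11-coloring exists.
Yes, G is 11-colorable

A valid 11-coloring: color 1: [9]; color 2: [2]; color 3: [7]; color 4: [4]; color 5: [1]; color 6: [6]; color 7: [8]; color 8: [3]; color 9: [5].
(χ(G) = 9 ≤ 11.)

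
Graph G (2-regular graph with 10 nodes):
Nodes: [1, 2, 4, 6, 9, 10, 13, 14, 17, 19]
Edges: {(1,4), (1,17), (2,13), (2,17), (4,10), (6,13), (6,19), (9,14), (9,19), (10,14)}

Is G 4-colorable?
Yes, G is 4-colorable

A valid 4-coloring: color 1: [1, 2, 6, 9, 10]; color 2: [4, 13, 14, 17, 19].
(χ(G) = 2 ≤ 4.)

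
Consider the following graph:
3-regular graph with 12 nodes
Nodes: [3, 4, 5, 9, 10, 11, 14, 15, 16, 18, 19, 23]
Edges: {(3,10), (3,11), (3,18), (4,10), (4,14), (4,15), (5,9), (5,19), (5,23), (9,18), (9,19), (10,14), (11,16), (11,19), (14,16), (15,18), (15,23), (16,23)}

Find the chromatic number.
Clique number ω(G) = 3 (lower bound: χ ≥ ω).
The clique on [4, 10, 14] has size 3, forcing χ ≥ 3, and the coloring below uses 3 colors, so χ(G) = 3.
A valid 3-coloring: color 1: [9, 11, 14, 15]; color 2: [10, 18, 19, 23]; color 3: [3, 4, 5, 16].

χ(G) = 3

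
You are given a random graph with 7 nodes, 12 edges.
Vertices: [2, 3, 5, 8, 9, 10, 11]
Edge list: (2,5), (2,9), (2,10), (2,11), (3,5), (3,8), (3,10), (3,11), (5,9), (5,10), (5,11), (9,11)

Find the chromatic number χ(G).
Clique number ω(G) = 4 (lower bound: χ ≥ ω).
The clique on [2, 5, 9, 11] has size 4, forcing χ ≥ 4, and the coloring below uses 4 colors, so χ(G) = 4.
A valid 4-coloring: color 1: [5, 8]; color 2: [2, 3]; color 3: [10, 11]; color 4: [9].

χ(G) = 4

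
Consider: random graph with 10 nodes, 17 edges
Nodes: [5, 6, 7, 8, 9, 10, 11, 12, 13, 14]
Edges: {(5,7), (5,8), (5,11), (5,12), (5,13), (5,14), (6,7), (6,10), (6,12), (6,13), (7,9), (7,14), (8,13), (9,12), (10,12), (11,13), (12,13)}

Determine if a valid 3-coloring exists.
Yes, G is 3-colorable

A valid 3-coloring: color 1: [5, 6, 9]; color 2: [7, 10, 13]; color 3: [8, 11, 12, 14].
(χ(G) = 3 ≤ 3.)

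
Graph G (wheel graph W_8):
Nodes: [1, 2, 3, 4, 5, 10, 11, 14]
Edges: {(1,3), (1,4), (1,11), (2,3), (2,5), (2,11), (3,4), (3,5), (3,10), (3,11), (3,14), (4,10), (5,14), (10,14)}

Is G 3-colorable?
Odd cycle [11, 2, 5, 14, 10, 4, 1] needs 3 colors (χ ≥ 3).
Vertex 3 is adjacent to every vertex of [1, 2, 4, 5, 10, 11, 14], which already need 3 colors among themselves, so 3 needs a new color (χ ≥ 4).
Hence χ(G) ≥ 4 > 3, so no proper 3-coloring exists.

No, G is not 3-colorable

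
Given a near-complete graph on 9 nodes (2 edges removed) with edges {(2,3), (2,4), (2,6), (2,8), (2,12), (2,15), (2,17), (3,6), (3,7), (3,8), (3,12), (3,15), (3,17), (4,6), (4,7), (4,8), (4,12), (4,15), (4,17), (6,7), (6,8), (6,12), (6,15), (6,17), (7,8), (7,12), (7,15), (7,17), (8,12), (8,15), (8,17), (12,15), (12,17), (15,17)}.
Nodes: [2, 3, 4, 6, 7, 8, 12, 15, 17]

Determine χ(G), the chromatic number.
χ(G) = 7

Clique number ω(G) = 7 (lower bound: χ ≥ ω).
The clique on [2, 3, 6, 8, 12, 15, 17] has size 7, forcing χ ≥ 7, and the coloring below uses 7 colors, so χ(G) = 7.
A valid 7-coloring: color 1: [8]; color 2: [6]; color 3: [15]; color 4: [12]; color 5: [17]; color 6: [2, 7]; color 7: [3, 4].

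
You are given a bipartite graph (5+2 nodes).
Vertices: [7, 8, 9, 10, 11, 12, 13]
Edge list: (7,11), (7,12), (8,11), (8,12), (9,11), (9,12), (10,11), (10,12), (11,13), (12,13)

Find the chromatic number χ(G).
χ(G) = 2

Clique number ω(G) = 2 (lower bound: χ ≥ ω).
The graph is bipartite (no odd cycle), so 2 colors suffice: χ(G) = 2.
A valid 2-coloring: color 1: [11, 12]; color 2: [7, 8, 9, 10, 13].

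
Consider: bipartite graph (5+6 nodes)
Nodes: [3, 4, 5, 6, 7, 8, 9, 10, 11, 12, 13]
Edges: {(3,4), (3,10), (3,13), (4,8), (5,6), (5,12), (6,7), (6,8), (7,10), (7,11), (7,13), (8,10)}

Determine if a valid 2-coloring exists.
A valid 2-coloring: color 1: [3, 5, 7, 8, 9]; color 2: [4, 6, 10, 11, 12, 13].
(χ(G) = 2 ≤ 2.)

Yes, G is 2-colorable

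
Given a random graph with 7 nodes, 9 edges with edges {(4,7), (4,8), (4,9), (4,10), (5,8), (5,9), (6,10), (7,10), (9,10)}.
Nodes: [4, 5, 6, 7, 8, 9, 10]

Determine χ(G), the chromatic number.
Clique number ω(G) = 3 (lower bound: χ ≥ ω).
The clique on [4, 9, 10] has size 3, forcing χ ≥ 3, and the coloring below uses 3 colors, so χ(G) = 3.
A valid 3-coloring: color 1: [5, 10]; color 2: [4, 6]; color 3: [7, 8, 9].

χ(G) = 3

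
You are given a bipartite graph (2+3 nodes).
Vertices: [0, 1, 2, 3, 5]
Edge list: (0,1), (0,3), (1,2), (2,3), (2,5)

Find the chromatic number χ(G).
Clique number ω(G) = 2 (lower bound: χ ≥ ω).
The graph is bipartite (no odd cycle), so 2 colors suffice: χ(G) = 2.
A valid 2-coloring: color 1: [0, 2]; color 2: [1, 3, 5].

χ(G) = 2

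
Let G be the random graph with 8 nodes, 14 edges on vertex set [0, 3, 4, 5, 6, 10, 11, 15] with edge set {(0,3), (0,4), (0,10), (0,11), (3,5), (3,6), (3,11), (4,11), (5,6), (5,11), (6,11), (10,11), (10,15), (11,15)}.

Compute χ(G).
χ(G) = 4

Clique number ω(G) = 4 (lower bound: χ ≥ ω).
The clique on [3, 5, 6, 11] has size 4, forcing χ ≥ 4, and the coloring below uses 4 colors, so χ(G) = 4.
A valid 4-coloring: color 1: [11]; color 2: [3, 4, 10]; color 3: [0, 5, 15]; color 4: [6].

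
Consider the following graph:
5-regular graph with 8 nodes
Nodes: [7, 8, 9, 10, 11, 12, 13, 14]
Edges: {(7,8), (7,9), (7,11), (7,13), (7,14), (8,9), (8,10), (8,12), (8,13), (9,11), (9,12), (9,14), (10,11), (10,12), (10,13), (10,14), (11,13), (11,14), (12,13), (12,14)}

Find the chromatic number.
χ(G) = 4

Clique number ω(G) = 4 (lower bound: χ ≥ ω).
The clique on [8, 10, 12, 13] has size 4, forcing χ ≥ 4, and the coloring below uses 4 colors, so χ(G) = 4.
A valid 4-coloring: color 1: [9, 13]; color 2: [11, 12]; color 3: [8, 14]; color 4: [7, 10].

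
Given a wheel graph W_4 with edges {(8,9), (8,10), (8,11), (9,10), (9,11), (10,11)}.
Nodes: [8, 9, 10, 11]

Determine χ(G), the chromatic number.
Clique number ω(G) = 4 (lower bound: χ ≥ ω).
The clique on [8, 9, 10, 11] has size 4, forcing χ ≥ 4, and the coloring below uses 4 colors, so χ(G) = 4.
A valid 4-coloring: color 1: [11]; color 2: [10]; color 3: [8]; color 4: [9].

χ(G) = 4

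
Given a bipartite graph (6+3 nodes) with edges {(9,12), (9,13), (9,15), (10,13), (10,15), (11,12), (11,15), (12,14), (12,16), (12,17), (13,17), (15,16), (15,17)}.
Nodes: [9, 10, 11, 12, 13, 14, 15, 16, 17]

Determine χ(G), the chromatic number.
χ(G) = 2

Clique number ω(G) = 2 (lower bound: χ ≥ ω).
The graph is bipartite (no odd cycle), so 2 colors suffice: χ(G) = 2.
A valid 2-coloring: color 1: [12, 13, 15]; color 2: [9, 10, 11, 14, 16, 17].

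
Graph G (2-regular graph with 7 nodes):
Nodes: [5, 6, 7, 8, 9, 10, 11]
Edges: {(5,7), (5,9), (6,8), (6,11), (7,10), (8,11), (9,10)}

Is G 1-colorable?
No, G is not 1-colorable

The clique on vertices [6, 8, 11] has size 3 > 1, so it alone needs 3 colors.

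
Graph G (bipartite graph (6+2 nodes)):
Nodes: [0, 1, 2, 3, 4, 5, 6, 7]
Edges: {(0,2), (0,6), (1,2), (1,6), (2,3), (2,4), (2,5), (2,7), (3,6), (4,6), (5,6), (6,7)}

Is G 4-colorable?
Yes, G is 4-colorable

A valid 4-coloring: color 1: [2, 6]; color 2: [0, 1, 3, 4, 5, 7].
(χ(G) = 2 ≤ 4.)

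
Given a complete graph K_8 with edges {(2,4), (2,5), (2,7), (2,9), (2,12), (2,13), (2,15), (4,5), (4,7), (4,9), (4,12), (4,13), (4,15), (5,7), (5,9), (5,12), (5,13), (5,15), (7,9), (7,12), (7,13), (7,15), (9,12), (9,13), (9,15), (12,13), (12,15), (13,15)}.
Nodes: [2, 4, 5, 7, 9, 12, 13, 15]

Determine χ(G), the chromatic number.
χ(G) = 8

Clique number ω(G) = 8 (lower bound: χ ≥ ω).
The clique on [2, 4, 5, 7, 9, 12, 13, 15] has size 8, forcing χ ≥ 8, and the coloring below uses 8 colors, so χ(G) = 8.
A valid 8-coloring: color 1: [7]; color 2: [9]; color 3: [2]; color 4: [15]; color 5: [12]; color 6: [4]; color 7: [13]; color 8: [5].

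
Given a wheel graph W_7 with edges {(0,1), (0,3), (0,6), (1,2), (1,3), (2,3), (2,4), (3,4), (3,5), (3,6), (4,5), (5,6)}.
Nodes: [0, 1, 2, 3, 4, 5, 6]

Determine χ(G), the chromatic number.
χ(G) = 3

Clique number ω(G) = 3 (lower bound: χ ≥ ω).
The clique on [0, 1, 3] has size 3, forcing χ ≥ 3, and the coloring below uses 3 colors, so χ(G) = 3.
A valid 3-coloring: color 1: [3]; color 2: [1, 4, 6]; color 3: [0, 2, 5].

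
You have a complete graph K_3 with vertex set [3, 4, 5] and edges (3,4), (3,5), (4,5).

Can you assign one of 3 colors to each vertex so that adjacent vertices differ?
Yes, G is 3-colorable

A valid 3-coloring: color 1: [3]; color 2: [5]; color 3: [4].
(χ(G) = 3 ≤ 3.)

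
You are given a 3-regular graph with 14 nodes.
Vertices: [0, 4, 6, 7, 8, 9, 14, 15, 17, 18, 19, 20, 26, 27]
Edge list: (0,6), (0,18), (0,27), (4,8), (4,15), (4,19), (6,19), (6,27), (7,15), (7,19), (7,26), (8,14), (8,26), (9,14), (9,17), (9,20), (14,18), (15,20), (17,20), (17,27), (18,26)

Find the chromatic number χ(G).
χ(G) = 3

Clique number ω(G) = 3 (lower bound: χ ≥ ω).
The clique on [0, 6, 27] has size 3, forcing χ ≥ 3, and the coloring below uses 3 colors, so χ(G) = 3.
A valid 3-coloring: color 1: [9, 15, 19, 26, 27]; color 2: [0, 4, 7, 14, 20]; color 3: [6, 8, 17, 18].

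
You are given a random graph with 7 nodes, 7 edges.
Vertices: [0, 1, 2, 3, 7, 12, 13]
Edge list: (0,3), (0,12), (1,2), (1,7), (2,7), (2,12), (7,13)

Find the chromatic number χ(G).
χ(G) = 3

Clique number ω(G) = 3 (lower bound: χ ≥ ω).
The clique on [1, 2, 7] has size 3, forcing χ ≥ 3, and the coloring below uses 3 colors, so χ(G) = 3.
A valid 3-coloring: color 1: [0, 2, 13]; color 2: [3, 7, 12]; color 3: [1].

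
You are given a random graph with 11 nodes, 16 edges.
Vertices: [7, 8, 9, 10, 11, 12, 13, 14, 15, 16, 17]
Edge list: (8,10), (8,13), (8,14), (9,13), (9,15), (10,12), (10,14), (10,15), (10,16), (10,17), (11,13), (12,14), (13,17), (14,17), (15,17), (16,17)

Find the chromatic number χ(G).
χ(G) = 3

Clique number ω(G) = 3 (lower bound: χ ≥ ω).
The clique on [10, 16, 17] has size 3, forcing χ ≥ 3, and the coloring below uses 3 colors, so χ(G) = 3.
A valid 3-coloring: color 1: [7, 10, 13]; color 2: [8, 9, 11, 12, 17]; color 3: [14, 15, 16].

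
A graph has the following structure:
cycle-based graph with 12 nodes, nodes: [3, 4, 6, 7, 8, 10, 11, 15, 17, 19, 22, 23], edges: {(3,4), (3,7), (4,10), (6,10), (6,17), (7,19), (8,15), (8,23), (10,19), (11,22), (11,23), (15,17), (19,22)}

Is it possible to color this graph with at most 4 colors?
A valid 4-coloring: color 1: [4, 8, 11, 17, 19]; color 2: [3, 10, 15, 22, 23]; color 3: [6, 7].
(χ(G) = 3 ≤ 4.)

Yes, G is 4-colorable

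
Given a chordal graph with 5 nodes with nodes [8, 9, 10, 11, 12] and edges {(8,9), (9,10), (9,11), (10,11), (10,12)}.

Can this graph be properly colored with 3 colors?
A valid 3-coloring: color 1: [9, 12]; color 2: [8, 10]; color 3: [11].
(χ(G) = 3 ≤ 3.)

Yes, G is 3-colorable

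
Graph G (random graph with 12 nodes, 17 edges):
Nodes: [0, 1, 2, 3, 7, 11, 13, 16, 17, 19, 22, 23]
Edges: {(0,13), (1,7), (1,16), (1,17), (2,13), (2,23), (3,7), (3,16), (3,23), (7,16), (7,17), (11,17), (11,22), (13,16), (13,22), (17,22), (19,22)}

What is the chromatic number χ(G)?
χ(G) = 3

Clique number ω(G) = 3 (lower bound: χ ≥ ω).
The clique on [1, 7, 16] has size 3, forcing χ ≥ 3, and the coloring below uses 3 colors, so χ(G) = 3.
A valid 3-coloring: color 1: [0, 7, 22, 23]; color 2: [1, 3, 11, 13, 19]; color 3: [2, 16, 17].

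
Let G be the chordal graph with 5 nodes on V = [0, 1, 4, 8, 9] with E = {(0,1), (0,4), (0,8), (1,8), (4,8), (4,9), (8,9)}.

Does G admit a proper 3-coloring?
A valid 3-coloring: color 1: [8]; color 2: [0, 9]; color 3: [1, 4].
(χ(G) = 3 ≤ 3.)

Yes, G is 3-colorable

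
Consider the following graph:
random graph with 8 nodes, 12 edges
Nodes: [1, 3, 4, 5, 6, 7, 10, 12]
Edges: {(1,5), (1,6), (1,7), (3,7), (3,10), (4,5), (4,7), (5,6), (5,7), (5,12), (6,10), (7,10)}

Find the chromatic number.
χ(G) = 3

Clique number ω(G) = 3 (lower bound: χ ≥ ω).
The clique on [3, 7, 10] has size 3, forcing χ ≥ 3, and the coloring below uses 3 colors, so χ(G) = 3.
A valid 3-coloring: color 1: [6, 7, 12]; color 2: [5, 10]; color 3: [1, 3, 4].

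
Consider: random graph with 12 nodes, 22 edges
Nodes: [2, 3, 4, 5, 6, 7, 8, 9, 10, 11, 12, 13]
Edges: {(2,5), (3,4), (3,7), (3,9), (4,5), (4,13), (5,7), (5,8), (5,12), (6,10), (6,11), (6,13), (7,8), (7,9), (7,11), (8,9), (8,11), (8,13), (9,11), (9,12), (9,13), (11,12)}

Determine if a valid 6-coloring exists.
A valid 6-coloring: color 1: [5, 6, 9]; color 2: [2, 3, 10, 11, 13]; color 3: [4, 8, 12]; color 4: [7].
(χ(G) = 4 ≤ 6.)

Yes, G is 6-colorable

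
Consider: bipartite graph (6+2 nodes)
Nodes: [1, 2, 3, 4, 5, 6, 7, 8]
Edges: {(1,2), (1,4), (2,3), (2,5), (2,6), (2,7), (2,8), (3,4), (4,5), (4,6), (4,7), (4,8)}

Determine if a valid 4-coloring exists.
Yes, G is 4-colorable

A valid 4-coloring: color 1: [2, 4]; color 2: [1, 3, 5, 6, 7, 8].
(χ(G) = 2 ≤ 4.)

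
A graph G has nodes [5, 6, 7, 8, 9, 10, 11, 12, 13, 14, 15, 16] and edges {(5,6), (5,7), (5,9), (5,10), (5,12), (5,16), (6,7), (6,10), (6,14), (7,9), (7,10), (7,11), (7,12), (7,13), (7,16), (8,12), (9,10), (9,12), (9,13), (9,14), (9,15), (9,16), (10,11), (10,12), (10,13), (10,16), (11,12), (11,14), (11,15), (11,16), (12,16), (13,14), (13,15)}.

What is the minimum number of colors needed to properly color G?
Clique number ω(G) = 6 (lower bound: χ ≥ ω).
The clique on [5, 7, 9, 10, 12, 16] has size 6, forcing χ ≥ 6, and the coloring below uses 6 colors, so χ(G) = 6.
A valid 6-coloring: color 1: [7, 8, 14, 15]; color 2: [10]; color 3: [6, 9, 11]; color 4: [12, 13]; color 5: [16]; color 6: [5].

χ(G) = 6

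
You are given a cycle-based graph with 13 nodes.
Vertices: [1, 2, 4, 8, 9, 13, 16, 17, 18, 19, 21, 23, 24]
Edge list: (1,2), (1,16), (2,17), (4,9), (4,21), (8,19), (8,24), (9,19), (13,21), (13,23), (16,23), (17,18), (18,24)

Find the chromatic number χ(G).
Clique number ω(G) = 2 (lower bound: χ ≥ ω).
Odd cycle [16, 23, 13, 21, 4, 9, 19, 8, 24, 18, 17, 2, 1] needs 3 colors (χ ≥ 3).
The coloring below uses 3 colors, so χ(G) = 3.
A valid 3-coloring: color 1: [2, 4, 13, 16, 19, 24]; color 2: [1, 8, 9, 18, 21, 23]; color 3: [17].

χ(G) = 3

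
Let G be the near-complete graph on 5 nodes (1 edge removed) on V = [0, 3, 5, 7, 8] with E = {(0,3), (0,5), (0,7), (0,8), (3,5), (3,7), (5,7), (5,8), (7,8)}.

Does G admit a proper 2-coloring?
No, G is not 2-colorable

The clique on vertices [0, 5, 7, 8] has size 4 > 2, so it alone needs 4 colors.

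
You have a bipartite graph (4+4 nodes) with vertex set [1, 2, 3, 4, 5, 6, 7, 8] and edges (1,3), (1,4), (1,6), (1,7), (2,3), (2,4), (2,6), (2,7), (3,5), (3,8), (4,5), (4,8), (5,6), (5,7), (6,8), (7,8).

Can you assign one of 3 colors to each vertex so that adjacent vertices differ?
A valid 3-coloring: color 1: [3, 4, 6, 7]; color 2: [1, 2, 5, 8].
(χ(G) = 2 ≤ 3.)

Yes, G is 3-colorable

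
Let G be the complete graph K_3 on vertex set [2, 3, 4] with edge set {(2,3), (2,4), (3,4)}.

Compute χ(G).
χ(G) = 3

Clique number ω(G) = 3 (lower bound: χ ≥ ω).
The clique on [2, 3, 4] has size 3, forcing χ ≥ 3, and the coloring below uses 3 colors, so χ(G) = 3.
A valid 3-coloring: color 1: [2]; color 2: [4]; color 3: [3].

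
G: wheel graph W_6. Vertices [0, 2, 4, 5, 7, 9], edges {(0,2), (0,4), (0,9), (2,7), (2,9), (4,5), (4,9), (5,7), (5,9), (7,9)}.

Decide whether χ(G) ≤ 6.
Yes, G is 6-colorable

A valid 6-coloring: color 1: [9]; color 2: [0, 7]; color 3: [2, 5]; color 4: [4].
(χ(G) = 4 ≤ 6.)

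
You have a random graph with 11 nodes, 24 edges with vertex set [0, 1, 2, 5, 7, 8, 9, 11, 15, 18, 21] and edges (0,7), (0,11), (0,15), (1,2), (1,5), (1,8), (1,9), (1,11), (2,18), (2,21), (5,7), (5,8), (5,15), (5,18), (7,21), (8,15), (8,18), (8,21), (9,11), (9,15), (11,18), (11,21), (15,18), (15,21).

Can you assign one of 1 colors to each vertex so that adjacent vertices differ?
The clique on vertices [5, 8, 15, 18] has size 4 > 1, so it alone needs 4 colors.

No, G is not 1-colorable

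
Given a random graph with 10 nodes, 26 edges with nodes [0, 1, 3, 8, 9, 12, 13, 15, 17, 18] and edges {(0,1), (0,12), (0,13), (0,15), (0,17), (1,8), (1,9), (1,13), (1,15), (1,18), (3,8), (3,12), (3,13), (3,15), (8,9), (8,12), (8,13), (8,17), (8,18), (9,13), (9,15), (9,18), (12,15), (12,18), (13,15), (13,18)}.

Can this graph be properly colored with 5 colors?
A valid 5-coloring: color 1: [8, 15]; color 2: [12, 13, 17]; color 3: [1, 3]; color 4: [0, 18]; color 5: [9].
(χ(G) = 5 ≤ 5.)

Yes, G is 5-colorable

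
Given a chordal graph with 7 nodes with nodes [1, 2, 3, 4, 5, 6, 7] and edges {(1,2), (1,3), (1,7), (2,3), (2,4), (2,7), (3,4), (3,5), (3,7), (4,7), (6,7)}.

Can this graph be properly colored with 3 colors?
No, G is not 3-colorable

The clique on vertices [1, 2, 3, 7] has size 4 > 3, so it alone needs 4 colors.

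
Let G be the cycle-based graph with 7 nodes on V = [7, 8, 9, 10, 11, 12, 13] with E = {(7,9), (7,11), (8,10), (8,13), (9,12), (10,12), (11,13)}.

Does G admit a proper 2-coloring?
No, G is not 2-colorable

Odd cycle [7, 11, 13, 8, 10, 12, 9] needs 3 colors (χ ≥ 3).
Hence χ(G) ≥ 3 > 2, so no proper 2-coloring exists.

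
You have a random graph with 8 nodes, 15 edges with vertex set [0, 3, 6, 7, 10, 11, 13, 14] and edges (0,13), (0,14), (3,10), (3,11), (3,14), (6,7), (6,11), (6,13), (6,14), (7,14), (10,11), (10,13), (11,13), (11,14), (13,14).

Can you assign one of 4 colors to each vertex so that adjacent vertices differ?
Yes, G is 4-colorable

A valid 4-coloring: color 1: [10, 14]; color 2: [0, 7, 11]; color 3: [3, 13]; color 4: [6].
(χ(G) = 4 ≤ 4.)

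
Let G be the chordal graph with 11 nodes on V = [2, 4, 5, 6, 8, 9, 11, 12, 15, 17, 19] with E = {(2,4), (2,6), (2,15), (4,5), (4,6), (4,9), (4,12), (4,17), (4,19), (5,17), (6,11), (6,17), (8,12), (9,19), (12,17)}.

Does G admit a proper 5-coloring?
Yes, G is 5-colorable

A valid 5-coloring: color 1: [4, 8, 11, 15]; color 2: [5, 6, 9, 12]; color 3: [2, 17, 19].
(χ(G) = 3 ≤ 5.)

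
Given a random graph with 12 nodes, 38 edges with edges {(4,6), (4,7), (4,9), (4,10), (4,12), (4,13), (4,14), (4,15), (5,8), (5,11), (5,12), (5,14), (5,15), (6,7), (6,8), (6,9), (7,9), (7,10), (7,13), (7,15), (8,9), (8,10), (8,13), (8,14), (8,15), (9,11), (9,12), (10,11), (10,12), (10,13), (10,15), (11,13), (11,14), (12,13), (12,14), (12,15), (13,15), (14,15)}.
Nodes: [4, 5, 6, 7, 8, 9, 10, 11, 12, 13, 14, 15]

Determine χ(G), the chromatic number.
χ(G) = 5

Clique number ω(G) = 5 (lower bound: χ ≥ ω).
The clique on [4, 10, 12, 13, 15] has size 5, forcing χ ≥ 5, and the coloring below uses 5 colors, so χ(G) = 5.
A valid 5-coloring: color 1: [4, 8, 11]; color 2: [9, 15]; color 3: [5, 6, 10]; color 4: [13, 14]; color 5: [7, 12].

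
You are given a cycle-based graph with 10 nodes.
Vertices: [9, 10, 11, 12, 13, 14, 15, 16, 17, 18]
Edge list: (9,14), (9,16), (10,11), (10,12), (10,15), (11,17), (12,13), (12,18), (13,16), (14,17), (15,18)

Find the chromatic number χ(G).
χ(G) = 2

Clique number ω(G) = 2 (lower bound: χ ≥ ω).
The graph is bipartite (no odd cycle), so 2 colors suffice: χ(G) = 2.
A valid 2-coloring: color 1: [9, 10, 13, 17, 18]; color 2: [11, 12, 14, 15, 16].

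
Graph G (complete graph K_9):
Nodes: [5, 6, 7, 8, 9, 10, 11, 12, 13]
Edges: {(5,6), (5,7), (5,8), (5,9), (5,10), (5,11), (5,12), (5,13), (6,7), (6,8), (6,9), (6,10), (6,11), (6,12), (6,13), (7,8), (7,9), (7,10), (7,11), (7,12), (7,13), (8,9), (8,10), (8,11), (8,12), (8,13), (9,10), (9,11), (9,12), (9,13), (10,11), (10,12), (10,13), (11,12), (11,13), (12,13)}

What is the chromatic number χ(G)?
Clique number ω(G) = 9 (lower bound: χ ≥ ω).
The clique on [5, 6, 7, 8, 9, 10, 11, 12, 13] has size 9, forcing χ ≥ 9, and the coloring below uses 9 colors, so χ(G) = 9.
A valid 9-coloring: color 1: [7]; color 2: [9]; color 3: [8]; color 4: [12]; color 5: [11]; color 6: [5]; color 7: [13]; color 8: [10]; color 9: [6].

χ(G) = 9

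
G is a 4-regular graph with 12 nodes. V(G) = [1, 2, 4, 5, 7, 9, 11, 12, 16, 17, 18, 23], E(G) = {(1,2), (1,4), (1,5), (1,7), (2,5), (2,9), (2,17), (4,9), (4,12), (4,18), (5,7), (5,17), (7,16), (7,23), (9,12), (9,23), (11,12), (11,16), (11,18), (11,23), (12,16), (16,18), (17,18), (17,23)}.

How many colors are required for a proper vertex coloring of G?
χ(G) = 3

Clique number ω(G) = 3 (lower bound: χ ≥ ω).
The clique on [1, 2, 5] has size 3, forcing χ ≥ 3, and the coloring below uses 3 colors, so χ(G) = 3.
A valid 3-coloring: color 1: [1, 9, 11, 17]; color 2: [4, 5, 16, 23]; color 3: [2, 7, 12, 18].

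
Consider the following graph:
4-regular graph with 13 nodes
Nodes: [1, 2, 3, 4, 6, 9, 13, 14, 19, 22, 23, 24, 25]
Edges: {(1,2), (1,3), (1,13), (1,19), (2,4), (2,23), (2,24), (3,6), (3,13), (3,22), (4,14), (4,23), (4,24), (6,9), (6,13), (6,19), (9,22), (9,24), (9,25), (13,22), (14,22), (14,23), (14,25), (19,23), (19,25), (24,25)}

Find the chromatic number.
χ(G) = 3

Clique number ω(G) = 3 (lower bound: χ ≥ ω).
The clique on [1, 3, 13] has size 3, forcing χ ≥ 3, and the coloring below uses 3 colors, so χ(G) = 3.
A valid 3-coloring: color 1: [1, 4, 6, 22, 25]; color 2: [2, 9, 13, 14, 19]; color 3: [3, 23, 24].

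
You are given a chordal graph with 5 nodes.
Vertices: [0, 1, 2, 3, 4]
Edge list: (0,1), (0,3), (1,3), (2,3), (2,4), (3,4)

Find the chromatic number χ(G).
χ(G) = 3

Clique number ω(G) = 3 (lower bound: χ ≥ ω).
The clique on [0, 1, 3] has size 3, forcing χ ≥ 3, and the coloring below uses 3 colors, so χ(G) = 3.
A valid 3-coloring: color 1: [3]; color 2: [1, 2]; color 3: [0, 4].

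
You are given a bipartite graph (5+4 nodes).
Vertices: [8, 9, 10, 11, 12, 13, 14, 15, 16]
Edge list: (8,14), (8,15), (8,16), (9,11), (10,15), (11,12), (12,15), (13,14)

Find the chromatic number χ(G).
χ(G) = 2

Clique number ω(G) = 2 (lower bound: χ ≥ ω).
The graph is bipartite (no odd cycle), so 2 colors suffice: χ(G) = 2.
A valid 2-coloring: color 1: [8, 9, 10, 12, 13]; color 2: [11, 14, 15, 16].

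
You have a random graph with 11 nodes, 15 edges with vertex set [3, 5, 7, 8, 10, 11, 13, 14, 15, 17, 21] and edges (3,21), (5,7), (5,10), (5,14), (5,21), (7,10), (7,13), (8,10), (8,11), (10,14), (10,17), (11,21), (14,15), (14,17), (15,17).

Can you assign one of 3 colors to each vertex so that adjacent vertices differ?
Yes, G is 3-colorable

A valid 3-coloring: color 1: [10, 13, 15, 21]; color 2: [3, 7, 8, 14]; color 3: [5, 11, 17].
(χ(G) = 3 ≤ 3.)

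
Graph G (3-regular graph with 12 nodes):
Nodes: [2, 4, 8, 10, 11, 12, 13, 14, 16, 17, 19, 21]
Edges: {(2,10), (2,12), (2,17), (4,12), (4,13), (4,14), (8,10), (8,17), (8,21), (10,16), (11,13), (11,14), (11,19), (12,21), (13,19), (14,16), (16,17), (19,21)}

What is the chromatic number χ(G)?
χ(G) = 3

Clique number ω(G) = 3 (lower bound: χ ≥ ω).
The clique on [11, 13, 19] has size 3, forcing χ ≥ 3, and the coloring below uses 3 colors, so χ(G) = 3.
A valid 3-coloring: color 1: [2, 4, 11, 16, 21]; color 2: [10, 12, 13, 14, 17]; color 3: [8, 19].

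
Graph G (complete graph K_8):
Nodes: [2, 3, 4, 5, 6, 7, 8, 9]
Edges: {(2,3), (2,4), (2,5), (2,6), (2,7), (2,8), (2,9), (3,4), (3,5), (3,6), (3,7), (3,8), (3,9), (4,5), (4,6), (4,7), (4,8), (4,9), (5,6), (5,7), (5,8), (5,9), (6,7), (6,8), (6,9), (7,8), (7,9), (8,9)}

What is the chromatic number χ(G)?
χ(G) = 8

Clique number ω(G) = 8 (lower bound: χ ≥ ω).
The clique on [2, 3, 4, 5, 6, 7, 8, 9] has size 8, forcing χ ≥ 8, and the coloring below uses 8 colors, so χ(G) = 8.
A valid 8-coloring: color 1: [2]; color 2: [5]; color 3: [6]; color 4: [9]; color 5: [4]; color 6: [8]; color 7: [3]; color 8: [7].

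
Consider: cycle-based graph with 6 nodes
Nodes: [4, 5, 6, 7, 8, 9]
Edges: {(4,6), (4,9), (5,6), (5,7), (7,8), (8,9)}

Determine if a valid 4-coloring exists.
Yes, G is 4-colorable

A valid 4-coloring: color 1: [4, 5, 8]; color 2: [6, 7, 9].
(χ(G) = 2 ≤ 4.)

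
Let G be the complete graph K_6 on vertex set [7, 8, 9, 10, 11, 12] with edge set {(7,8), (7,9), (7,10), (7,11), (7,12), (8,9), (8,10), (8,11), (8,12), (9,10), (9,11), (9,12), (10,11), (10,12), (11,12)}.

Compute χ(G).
Clique number ω(G) = 6 (lower bound: χ ≥ ω).
The clique on [7, 8, 9, 10, 11, 12] has size 6, forcing χ ≥ 6, and the coloring below uses 6 colors, so χ(G) = 6.
A valid 6-coloring: color 1: [12]; color 2: [10]; color 3: [9]; color 4: [8]; color 5: [7]; color 6: [11].

χ(G) = 6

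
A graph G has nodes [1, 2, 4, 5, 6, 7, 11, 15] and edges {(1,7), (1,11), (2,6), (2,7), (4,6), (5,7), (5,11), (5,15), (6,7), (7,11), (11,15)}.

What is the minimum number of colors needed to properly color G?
Clique number ω(G) = 3 (lower bound: χ ≥ ω).
The clique on [5, 11, 15] has size 3, forcing χ ≥ 3, and the coloring below uses 3 colors, so χ(G) = 3.
A valid 3-coloring: color 1: [4, 7, 15]; color 2: [6, 11]; color 3: [1, 2, 5].

χ(G) = 3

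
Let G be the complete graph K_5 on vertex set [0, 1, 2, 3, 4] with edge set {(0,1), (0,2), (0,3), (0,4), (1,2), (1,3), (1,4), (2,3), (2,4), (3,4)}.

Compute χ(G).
χ(G) = 5

Clique number ω(G) = 5 (lower bound: χ ≥ ω).
The clique on [0, 1, 2, 3, 4] has size 5, forcing χ ≥ 5, and the coloring below uses 5 colors, so χ(G) = 5.
A valid 5-coloring: color 1: [1]; color 2: [2]; color 3: [0]; color 4: [3]; color 5: [4].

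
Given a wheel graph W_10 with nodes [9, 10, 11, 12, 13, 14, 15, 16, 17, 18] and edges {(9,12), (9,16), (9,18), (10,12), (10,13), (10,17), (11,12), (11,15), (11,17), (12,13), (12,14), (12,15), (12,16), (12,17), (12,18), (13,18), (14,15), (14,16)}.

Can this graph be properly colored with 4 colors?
A valid 4-coloring: color 1: [12]; color 2: [9, 13, 15, 17]; color 3: [10, 11, 14, 18]; color 4: [16].
(χ(G) = 4 ≤ 4.)

Yes, G is 4-colorable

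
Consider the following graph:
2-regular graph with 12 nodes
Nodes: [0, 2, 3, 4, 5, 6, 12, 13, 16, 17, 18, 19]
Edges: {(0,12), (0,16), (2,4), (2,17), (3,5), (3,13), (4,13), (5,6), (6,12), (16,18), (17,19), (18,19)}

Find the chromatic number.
Clique number ω(G) = 2 (lower bound: χ ≥ ω).
The graph is bipartite (no odd cycle), so 2 colors suffice: χ(G) = 2.
A valid 2-coloring: color 1: [2, 5, 12, 13, 16, 19]; color 2: [0, 3, 4, 6, 17, 18].

χ(G) = 2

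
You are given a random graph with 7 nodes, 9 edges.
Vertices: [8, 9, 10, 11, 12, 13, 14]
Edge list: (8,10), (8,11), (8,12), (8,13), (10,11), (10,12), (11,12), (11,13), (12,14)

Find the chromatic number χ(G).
χ(G) = 4

Clique number ω(G) = 4 (lower bound: χ ≥ ω).
The clique on [8, 10, 11, 12] has size 4, forcing χ ≥ 4, and the coloring below uses 4 colors, so χ(G) = 4.
A valid 4-coloring: color 1: [8, 9, 14]; color 2: [12, 13]; color 3: [11]; color 4: [10].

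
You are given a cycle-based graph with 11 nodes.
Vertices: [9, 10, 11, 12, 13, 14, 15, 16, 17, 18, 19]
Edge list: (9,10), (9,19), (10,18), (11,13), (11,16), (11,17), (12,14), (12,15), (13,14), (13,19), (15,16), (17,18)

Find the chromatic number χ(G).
χ(G) = 3

Clique number ω(G) = 2 (lower bound: χ ≥ ω).
Odd cycle [19, 9, 10, 18, 17, 11, 13] needs 3 colors (χ ≥ 3).
The coloring below uses 3 colors, so χ(G) = 3.
A valid 3-coloring: color 1: [9, 12, 13, 16, 18]; color 2: [10, 11, 14, 15, 19]; color 3: [17].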